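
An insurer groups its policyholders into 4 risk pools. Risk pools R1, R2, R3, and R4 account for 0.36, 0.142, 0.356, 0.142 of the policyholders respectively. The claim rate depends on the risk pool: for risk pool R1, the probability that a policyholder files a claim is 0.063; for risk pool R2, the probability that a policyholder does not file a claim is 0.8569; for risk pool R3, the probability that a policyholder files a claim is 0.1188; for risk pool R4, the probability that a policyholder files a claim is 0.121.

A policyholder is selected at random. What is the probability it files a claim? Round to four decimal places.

P(C) ≈ 0.1025

P(C|R2) = 1 − 0.8569 = 0.1431.
P(C) = P(C|R1)·P(R1) + P(C|R2)·P(R2) + P(C|R3)·P(R3) + P(C|R4)·P(R4)
      = 0.063·0.36 + 0.1431·0.142 + 0.1188·0.356 + 0.121·0.142
      = 0.02268 + 0.0203202 + 0.0422928 + 0.017182 = 0.102475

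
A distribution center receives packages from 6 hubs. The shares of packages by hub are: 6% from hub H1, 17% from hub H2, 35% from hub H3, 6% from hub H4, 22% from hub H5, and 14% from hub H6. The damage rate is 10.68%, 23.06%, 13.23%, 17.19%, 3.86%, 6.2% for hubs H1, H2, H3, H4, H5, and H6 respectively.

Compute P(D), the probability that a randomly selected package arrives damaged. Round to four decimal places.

By the law of total probability,
P(D) = P(D|H1)·P(H1) + P(D|H2)·P(H2) + P(D|H3)·P(H3) + P(D|H4)·P(H4) + P(D|H5)·P(H5) + P(D|H6)·P(H6)
      = 0.1068·0.06 + 0.2306·0.17 + 0.1323·0.35 + 0.1719·0.06 + 0.0386·0.22 + 0.062·0.14
      = 0.006408 + 0.039202 + 0.046305 + 0.010314 + 0.008492 + 0.00868 = 0.119401

P(D) ≈ 0.1194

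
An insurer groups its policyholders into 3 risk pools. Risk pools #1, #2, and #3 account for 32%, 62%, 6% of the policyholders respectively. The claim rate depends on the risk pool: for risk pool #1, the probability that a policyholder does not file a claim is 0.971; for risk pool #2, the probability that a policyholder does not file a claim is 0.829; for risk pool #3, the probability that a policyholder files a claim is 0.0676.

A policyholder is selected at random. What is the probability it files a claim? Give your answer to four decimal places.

P(C|#1) = 1 − 0.971 = 0.029.
P(C|#2) = 1 − 0.829 = 0.171.
P(C) = P(C|#1)·P(#1) + P(C|#2)·P(#2) + P(C|#3)·P(#3)
      = 0.029·0.32 + 0.171·0.62 + 0.0676·0.06
      = 0.00928 + 0.10602 + 0.004056 = 0.119356

0.1194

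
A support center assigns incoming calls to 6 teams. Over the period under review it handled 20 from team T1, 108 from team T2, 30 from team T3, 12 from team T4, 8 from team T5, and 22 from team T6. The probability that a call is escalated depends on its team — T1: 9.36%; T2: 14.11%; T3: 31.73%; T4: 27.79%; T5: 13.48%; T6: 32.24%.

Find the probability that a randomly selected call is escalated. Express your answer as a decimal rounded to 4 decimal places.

Total: 20 + 108 + 30 + 12 + 8 + 22 = 200.
P(T1) = 20/200 = 0.1. P(T2) = 108/200 = 0.54. P(T3) = 30/200 = 0.15. P(T4) = 12/200 = 0.06. P(T5) = 8/200 = 0.04. P(T6) = 22/200 = 0.11.
P(E) = P(E|T1)·P(T1) + P(E|T2)·P(T2) + P(E|T3)·P(T3) + P(E|T4)·P(T4) + P(E|T5)·P(T5) + P(E|T6)·P(T6)
      = 0.0936·0.1 + 0.1411·0.54 + 0.3173·0.15 + 0.2779·0.06 + 0.1348·0.04 + 0.3224·0.11
      = 0.00936 + 0.076194 + 0.047595 + 0.016674 + 0.005392 + 0.035464 = 0.190679

P(E) ≈ 0.1907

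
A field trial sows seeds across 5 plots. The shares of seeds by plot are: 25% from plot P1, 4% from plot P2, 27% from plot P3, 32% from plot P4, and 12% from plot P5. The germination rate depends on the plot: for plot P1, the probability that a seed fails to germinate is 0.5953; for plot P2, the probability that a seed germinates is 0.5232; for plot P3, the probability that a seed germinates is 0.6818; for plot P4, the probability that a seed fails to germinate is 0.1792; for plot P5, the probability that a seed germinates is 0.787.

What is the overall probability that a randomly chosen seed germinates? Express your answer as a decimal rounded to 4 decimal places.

P(G) ≈ 0.6633

P(G|P1) = 1 − 0.5953 = 0.4047.
P(G|P4) = 1 − 0.1792 = 0.8208.
Summing over the partition,
P(G) = P(G|P1)·P(P1) + P(G|P2)·P(P2) + P(G|P3)·P(P3) + P(G|P4)·P(P4) + P(G|P5)·P(P5)
      = 0.4047·0.25 + 0.5232·0.04 + 0.6818·0.27 + 0.8208·0.32 + 0.787·0.12
      = 0.101175 + 0.020928 + 0.184086 + 0.262656 + 0.09444 = 0.663285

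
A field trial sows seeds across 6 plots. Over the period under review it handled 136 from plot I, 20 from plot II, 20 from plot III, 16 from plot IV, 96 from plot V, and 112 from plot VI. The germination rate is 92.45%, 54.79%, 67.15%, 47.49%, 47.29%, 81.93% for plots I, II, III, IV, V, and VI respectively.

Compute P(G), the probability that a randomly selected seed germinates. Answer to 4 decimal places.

Total: 136 + 20 + 20 + 16 + 96 + 112 = 400.
P(I) = 136/400 = 0.34. P(II) = 20/400 = 0.05. P(III) = 20/400 = 0.05. P(IV) = 16/400 = 0.04. P(V) = 96/400 = 0.24. P(VI) = 112/400 = 0.28.
P(G) = P(G|I)·P(I) + P(G|II)·P(II) + P(G|III)·P(III) + P(G|IV)·P(IV) + P(G|V)·P(V) + P(G|VI)·P(VI)
      = 0.9245·0.34 + 0.5479·0.05 + 0.6715·0.05 + 0.4749·0.04 + 0.4729·0.24 + 0.8193·0.28
      = 0.31433 + 0.027395 + 0.033575 + 0.018996 + 0.113496 + 0.229404 = 0.737196

P(G) ≈ 0.7372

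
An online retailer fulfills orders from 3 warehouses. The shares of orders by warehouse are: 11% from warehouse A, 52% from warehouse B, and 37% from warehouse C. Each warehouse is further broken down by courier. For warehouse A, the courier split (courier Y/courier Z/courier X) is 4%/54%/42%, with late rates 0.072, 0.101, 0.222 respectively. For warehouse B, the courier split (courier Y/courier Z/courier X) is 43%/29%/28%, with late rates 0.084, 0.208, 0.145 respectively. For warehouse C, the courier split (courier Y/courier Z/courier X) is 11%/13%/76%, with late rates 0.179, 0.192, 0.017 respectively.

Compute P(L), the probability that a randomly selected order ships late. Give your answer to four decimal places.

P(L|A) = 0.04·0.072 + 0.54·0.101 + 0.42·0.222 = 0.00288 + 0.05454 + 0.09324 = 0.15066
P(L|B) = 0.43·0.084 + 0.29·0.208 + 0.28·0.145 = 0.03612 + 0.06032 + 0.0406 = 0.13704
P(L|C) = 0.11·0.179 + 0.13·0.192 + 0.76·0.017 = 0.01969 + 0.02496 + 0.01292 = 0.05757
By total probability over the outer partition,
P(L) = 0.11·0.15066 + 0.52·0.13704 + 0.37·0.05757
      = 0.0165726 + 0.0712608 + 0.0213009 = 0.1091343

P(L) ≈ 0.1091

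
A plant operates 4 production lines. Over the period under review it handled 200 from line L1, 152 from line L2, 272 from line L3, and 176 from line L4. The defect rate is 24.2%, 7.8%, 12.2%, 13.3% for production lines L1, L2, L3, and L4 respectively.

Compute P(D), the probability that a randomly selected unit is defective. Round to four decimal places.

0.1461

Total: 200 + 152 + 272 + 176 = 800.
P(L1) = 200/800 = 0.25. P(L2) = 152/800 = 0.19. P(L3) = 272/800 = 0.34. P(L4) = 176/800 = 0.22.
Summing over the partition,
P(D) = P(D|L1)·P(L1) + P(D|L2)·P(L2) + P(D|L3)·P(L3) + P(D|L4)·P(L4)
      = 0.242·0.25 + 0.078·0.19 + 0.122·0.34 + 0.133·0.22
      = 0.0605 + 0.01482 + 0.04148 + 0.02926 = 0.14606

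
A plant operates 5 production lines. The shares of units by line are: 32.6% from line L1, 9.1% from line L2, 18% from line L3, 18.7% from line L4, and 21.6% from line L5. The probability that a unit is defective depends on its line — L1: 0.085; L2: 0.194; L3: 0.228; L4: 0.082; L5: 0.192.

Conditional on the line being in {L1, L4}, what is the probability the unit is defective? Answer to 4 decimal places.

Let S = {L1, L4}.
P(S) = 0.326 + 0.187 = 0.513.
P(D ∩ S) = 0.085·0.326 + 0.082·0.187 = 0.02771 + 0.015334 = 0.043044.
P(D | S) = 0.043044 / 0.513 = 0.083906…

P(D|S) ≈ 0.0839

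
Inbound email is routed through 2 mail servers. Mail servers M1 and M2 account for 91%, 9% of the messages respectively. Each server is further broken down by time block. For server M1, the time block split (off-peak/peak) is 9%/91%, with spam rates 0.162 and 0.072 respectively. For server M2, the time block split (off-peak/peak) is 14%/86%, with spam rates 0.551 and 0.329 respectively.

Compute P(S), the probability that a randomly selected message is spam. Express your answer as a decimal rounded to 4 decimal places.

0.1053

P(S|M1) = 0.09·0.162 + 0.91·0.072 = 0.01458 + 0.06552 = 0.0801
P(S|M2) = 0.14·0.551 + 0.86·0.329 = 0.07714 + 0.28294 = 0.36008
By total probability over the outer partition,
P(S) = 0.91·0.0801 + 0.09·0.36008
      = 0.072891 + 0.0324072 = 0.1052982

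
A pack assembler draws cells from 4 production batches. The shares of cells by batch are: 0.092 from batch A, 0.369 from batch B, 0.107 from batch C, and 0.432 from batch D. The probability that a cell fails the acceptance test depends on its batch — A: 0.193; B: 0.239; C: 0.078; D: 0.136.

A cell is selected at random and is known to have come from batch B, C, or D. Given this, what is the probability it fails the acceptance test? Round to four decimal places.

0.1710

Let S = {B, C, D}.
P(S) = 0.369 + 0.107 + 0.432 = 0.908.
P(F ∩ S) = 0.239·0.369 + 0.078·0.107 + 0.136·0.432 = 0.088191 + 0.008346 + 0.058752 = 0.155289.
P(F | S) = 0.155289 / 0.908 = 0.171023…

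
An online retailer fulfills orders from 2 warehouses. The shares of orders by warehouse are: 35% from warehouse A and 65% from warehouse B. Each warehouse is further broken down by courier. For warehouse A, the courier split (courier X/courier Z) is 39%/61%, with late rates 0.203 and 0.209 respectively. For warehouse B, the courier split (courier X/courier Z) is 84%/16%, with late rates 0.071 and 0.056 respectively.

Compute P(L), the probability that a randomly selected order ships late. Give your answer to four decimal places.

0.1169

P(L|A) = 0.39·0.203 + 0.61·0.209 = 0.07917 + 0.12749 = 0.20666
P(L|B) = 0.84·0.071 + 0.16·0.056 = 0.05964 + 0.00896 = 0.0686
Then overall,
P(L) = 0.35·0.20666 + 0.65·0.0686
      = 0.072331 + 0.04459 = 0.116921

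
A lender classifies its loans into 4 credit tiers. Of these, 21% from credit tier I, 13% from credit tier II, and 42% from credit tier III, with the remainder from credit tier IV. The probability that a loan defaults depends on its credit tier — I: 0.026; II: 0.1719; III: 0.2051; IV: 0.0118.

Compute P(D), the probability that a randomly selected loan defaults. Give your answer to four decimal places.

P(D) ≈ 0.1168

P(IV) = 1 − (0.21 + 0.13 + 0.42) = 0.24.
By the law of total probability,
P(D) = P(D|I)·P(I) + P(D|II)·P(II) + P(D|III)·P(III) + P(D|IV)·P(IV)
      = 0.026·0.21 + 0.1719·0.13 + 0.2051·0.42 + 0.0118·0.24
      = 0.00546 + 0.022347 + 0.086142 + 0.002832 = 0.116781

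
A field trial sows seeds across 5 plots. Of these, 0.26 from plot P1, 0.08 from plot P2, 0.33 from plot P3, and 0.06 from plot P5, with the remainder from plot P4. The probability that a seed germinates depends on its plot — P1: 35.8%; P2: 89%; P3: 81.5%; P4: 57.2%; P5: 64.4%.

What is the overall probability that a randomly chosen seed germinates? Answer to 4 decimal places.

P(P4) = 1 − (0.26 + 0.08 + 0.33 + 0.06) = 0.27.
Using total probability over the partition,
P(G) = P(G|P1)·P(P1) + P(G|P2)·P(P2) + P(G|P3)·P(P3) + P(G|P4)·P(P4) + P(G|P5)·P(P5)
      = 0.358·0.26 + 0.89·0.08 + 0.815·0.33 + 0.572·0.27 + 0.644·0.06
      = 0.09308 + 0.0712 + 0.26895 + 0.15444 + 0.03864 = 0.62631

P(G) ≈ 0.6263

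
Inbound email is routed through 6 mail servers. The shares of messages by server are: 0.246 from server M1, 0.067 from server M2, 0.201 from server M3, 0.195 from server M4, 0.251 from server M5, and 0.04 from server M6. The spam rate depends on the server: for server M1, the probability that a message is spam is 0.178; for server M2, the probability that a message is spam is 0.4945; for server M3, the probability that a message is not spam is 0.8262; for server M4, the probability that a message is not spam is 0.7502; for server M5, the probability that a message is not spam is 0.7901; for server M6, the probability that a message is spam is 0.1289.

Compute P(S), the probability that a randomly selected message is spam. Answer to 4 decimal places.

0.2184

P(S|M3) = 1 − 0.8262 = 0.1738.
P(S|M4) = 1 − 0.7502 = 0.2498.
P(S|M5) = 1 − 0.7901 = 0.2099.
Summing over the partition,
P(S) = P(S|M1)·P(M1) + P(S|M2)·P(M2) + P(S|M3)·P(M3) + P(S|M4)·P(M4) + P(S|M5)·P(M5) + P(S|M6)·P(M6)
      = 0.178·0.246 + 0.4945·0.067 + 0.1738·0.201 + 0.2498·0.195 + 0.2099·0.251 + 0.1289·0.04
      = 0.043788 + 0.0331315 + 0.0349338 + 0.048711 + 0.0526849 + 0.005156 = 0.2184052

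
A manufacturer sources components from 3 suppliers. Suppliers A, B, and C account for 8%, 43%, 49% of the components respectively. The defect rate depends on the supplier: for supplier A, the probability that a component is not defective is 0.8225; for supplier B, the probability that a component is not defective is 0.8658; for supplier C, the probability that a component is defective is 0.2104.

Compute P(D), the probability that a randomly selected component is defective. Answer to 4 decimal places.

0.1750

P(D|A) = 1 − 0.8225 = 0.1775.
P(D|B) = 1 − 0.8658 = 0.1342.
Using total probability over the partition,
P(D) = P(D|A)·P(A) + P(D|B)·P(B) + P(D|C)·P(C)
      = 0.1775·0.08 + 0.1342·0.43 + 0.2104·0.49
      = 0.0142 + 0.057706 + 0.103096 = 0.175002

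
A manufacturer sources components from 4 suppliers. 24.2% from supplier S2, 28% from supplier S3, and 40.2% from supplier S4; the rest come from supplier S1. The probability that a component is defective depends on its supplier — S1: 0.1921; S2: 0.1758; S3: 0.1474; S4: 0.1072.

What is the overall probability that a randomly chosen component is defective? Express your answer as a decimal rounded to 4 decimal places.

0.1415

P(S1) = 1 − (0.242 + 0.28 + 0.402) = 0.076.
By the law of total probability,
P(D) = P(D|S1)·P(S1) + P(D|S2)·P(S2) + P(D|S3)·P(S3) + P(D|S4)·P(S4)
      = 0.1921·0.076 + 0.1758·0.242 + 0.1474·0.28 + 0.1072·0.402
      = 0.0145996 + 0.0425436 + 0.041272 + 0.0430944 = 0.1415096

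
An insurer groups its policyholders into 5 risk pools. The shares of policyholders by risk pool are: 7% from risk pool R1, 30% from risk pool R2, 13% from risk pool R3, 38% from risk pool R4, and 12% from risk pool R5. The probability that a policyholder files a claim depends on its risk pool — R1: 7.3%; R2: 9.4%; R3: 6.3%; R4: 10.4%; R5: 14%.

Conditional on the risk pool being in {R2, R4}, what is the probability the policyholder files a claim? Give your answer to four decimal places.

Let S = {R2, R4}.
P(S) = 0.3 + 0.38 = 0.68.
P(C ∩ S) = 0.094·0.3 + 0.104·0.38 = 0.0282 + 0.03952 = 0.06772.
P(C | S) = 0.06772 / 0.68 = 0.099588…

P(C|S) ≈ 0.0996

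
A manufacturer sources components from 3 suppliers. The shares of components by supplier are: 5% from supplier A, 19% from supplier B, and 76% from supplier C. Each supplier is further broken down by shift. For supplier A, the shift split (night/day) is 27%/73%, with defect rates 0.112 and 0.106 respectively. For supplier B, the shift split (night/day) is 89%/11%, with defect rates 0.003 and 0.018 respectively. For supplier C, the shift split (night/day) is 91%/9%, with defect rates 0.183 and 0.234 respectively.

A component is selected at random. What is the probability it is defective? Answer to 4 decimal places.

P(D) ≈ 0.1488

P(D|A) = 0.27·0.112 + 0.73·0.106 = 0.03024 + 0.07738 = 0.10762
P(D|B) = 0.89·0.003 + 0.11·0.018 = 0.00267 + 0.00198 = 0.00465
P(D|C) = 0.91·0.183 + 0.09·0.234 = 0.16653 + 0.02106 = 0.18759
Then overall,
P(D) = 0.05·0.10762 + 0.19·0.00465 + 0.76·0.18759
      = 0.005381 + 0.0008835 + 0.1425684 = 0.1488329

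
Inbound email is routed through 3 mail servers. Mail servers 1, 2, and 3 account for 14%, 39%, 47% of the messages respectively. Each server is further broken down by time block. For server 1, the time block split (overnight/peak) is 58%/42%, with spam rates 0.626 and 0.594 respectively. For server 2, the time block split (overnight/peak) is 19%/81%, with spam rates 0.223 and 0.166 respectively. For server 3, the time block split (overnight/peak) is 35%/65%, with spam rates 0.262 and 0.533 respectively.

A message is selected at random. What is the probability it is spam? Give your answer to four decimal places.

0.3607

P(S|1) = 0.58·0.626 + 0.42·0.594 = 0.36308 + 0.24948 = 0.61256
P(S|2) = 0.19·0.223 + 0.81·0.166 = 0.04237 + 0.13446 = 0.17683
P(S|3) = 0.35·0.262 + 0.65·0.533 = 0.0917 + 0.34645 = 0.43815
Then overall,
P(S) = 0.14·0.61256 + 0.39·0.17683 + 0.47·0.43815
      = 0.0857584 + 0.0689637 + 0.2059305 = 0.3606526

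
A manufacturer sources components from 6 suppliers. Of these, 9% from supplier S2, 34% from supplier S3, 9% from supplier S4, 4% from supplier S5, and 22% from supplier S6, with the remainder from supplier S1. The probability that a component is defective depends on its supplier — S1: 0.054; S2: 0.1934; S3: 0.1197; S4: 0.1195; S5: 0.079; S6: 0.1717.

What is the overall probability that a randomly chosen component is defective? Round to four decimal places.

P(D) ≈ 0.1217

P(S1) = 1 − (0.09 + 0.34 + 0.09 + 0.04 + 0.22) = 0.22.
Using total probability over the partition,
P(D) = P(D|S1)·P(S1) + P(D|S2)·P(S2) + P(D|S3)·P(S3) + P(D|S4)·P(S4) + P(D|S5)·P(S5) + P(D|S6)·P(S6)
      = 0.054·0.22 + 0.1934·0.09 + 0.1197·0.34 + 0.1195·0.09 + 0.079·0.04 + 0.1717·0.22
      = 0.01188 + 0.017406 + 0.040698 + 0.010755 + 0.00316 + 0.037774 = 0.121673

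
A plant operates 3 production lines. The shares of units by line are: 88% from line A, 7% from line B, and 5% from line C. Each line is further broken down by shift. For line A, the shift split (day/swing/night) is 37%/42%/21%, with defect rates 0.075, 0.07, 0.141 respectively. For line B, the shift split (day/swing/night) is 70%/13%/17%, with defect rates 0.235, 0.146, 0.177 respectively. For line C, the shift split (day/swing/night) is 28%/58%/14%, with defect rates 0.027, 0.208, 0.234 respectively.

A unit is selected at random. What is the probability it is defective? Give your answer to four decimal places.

P(D|A) = 0.37·0.075 + 0.42·0.07 + 0.21·0.141 = 0.02775 + 0.0294 + 0.02961 = 0.08676
P(D|B) = 0.7·0.235 + 0.13·0.146 + 0.17·0.177 = 0.1645 + 0.01898 + 0.03009 = 0.21357
P(D|C) = 0.28·0.027 + 0.58·0.208 + 0.14·0.234 = 0.00756 + 0.12064 + 0.03276 = 0.16096
By total probability over the outer partition,
P(D) = 0.88·0.08676 + 0.07·0.21357 + 0.05·0.16096
      = 0.0763488 + 0.0149499 + 0.008048 = 0.0993467

0.0993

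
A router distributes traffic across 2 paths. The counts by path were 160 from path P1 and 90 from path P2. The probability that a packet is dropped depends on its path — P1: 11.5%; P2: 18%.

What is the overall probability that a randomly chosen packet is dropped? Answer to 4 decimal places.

P(L) ≈ 0.1384

Total: 160 + 90 = 250.
P(P1) = 160/250 = 0.64. P(P2) = 90/250 = 0.36.
Summing over the partition,
P(L) = P(L|P1)·P(P1) + P(L|P2)·P(P2)
      = 0.115·0.64 + 0.18·0.36
      = 0.0736 + 0.0648 = 0.1384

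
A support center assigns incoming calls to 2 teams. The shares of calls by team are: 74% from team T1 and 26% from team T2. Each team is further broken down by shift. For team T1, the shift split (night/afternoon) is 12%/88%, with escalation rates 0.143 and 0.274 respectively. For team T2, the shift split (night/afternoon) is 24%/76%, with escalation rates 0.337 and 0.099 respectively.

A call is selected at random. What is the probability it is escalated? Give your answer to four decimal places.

P(E|T1) = 0.12·0.143 + 0.88·0.274 = 0.01716 + 0.24112 = 0.25828
P(E|T2) = 0.24·0.337 + 0.76·0.099 = 0.08088 + 0.07524 = 0.15612
Then overall,
P(E) = 0.74·0.25828 + 0.26·0.15612
      = 0.1911272 + 0.0405912 = 0.2317184

0.2317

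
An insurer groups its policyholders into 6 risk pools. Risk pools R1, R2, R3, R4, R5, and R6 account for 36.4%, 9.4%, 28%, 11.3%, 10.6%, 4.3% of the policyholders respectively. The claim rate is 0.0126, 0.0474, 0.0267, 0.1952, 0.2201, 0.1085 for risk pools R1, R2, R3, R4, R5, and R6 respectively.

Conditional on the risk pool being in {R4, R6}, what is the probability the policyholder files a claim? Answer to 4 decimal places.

0.1713

Let S = {R4, R6}.
P(S) = 0.113 + 0.043 = 0.156.
P(C ∩ S) = 0.1952·0.113 + 0.1085·0.043 = 0.0220576 + 0.0046655 = 0.0267231.
P(C | S) = 0.0267231 / 0.156 = 0.171302…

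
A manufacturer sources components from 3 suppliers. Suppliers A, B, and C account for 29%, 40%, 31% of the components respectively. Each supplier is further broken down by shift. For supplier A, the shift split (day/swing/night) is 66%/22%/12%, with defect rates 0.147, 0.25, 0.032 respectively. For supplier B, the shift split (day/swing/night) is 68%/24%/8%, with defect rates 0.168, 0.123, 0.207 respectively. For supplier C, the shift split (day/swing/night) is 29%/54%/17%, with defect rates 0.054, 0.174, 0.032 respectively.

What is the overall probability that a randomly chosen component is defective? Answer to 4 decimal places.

P(D|A) = 0.66·0.147 + 0.22·0.25 + 0.12·0.032 = 0.09702 + 0.055 + 0.00384 = 0.15586
P(D|B) = 0.68·0.168 + 0.24·0.123 + 0.08·0.207 = 0.11424 + 0.02952 + 0.01656 = 0.16032
P(D|C) = 0.29·0.054 + 0.54·0.174 + 0.17·0.032 = 0.01566 + 0.09396 + 0.00544 = 0.11506
Then overall,
P(D) = 0.29·0.15586 + 0.4·0.16032 + 0.31·0.11506
      = 0.0451994 + 0.064128 + 0.0356686 = 0.144996

P(D) ≈ 0.1450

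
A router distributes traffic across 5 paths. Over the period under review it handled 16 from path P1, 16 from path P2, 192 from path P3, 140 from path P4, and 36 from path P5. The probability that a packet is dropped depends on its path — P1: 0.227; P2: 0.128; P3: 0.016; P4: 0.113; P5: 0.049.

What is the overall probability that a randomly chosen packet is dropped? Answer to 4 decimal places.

P(L) ≈ 0.0658

Total: 16 + 16 + 192 + 140 + 36 = 400.
P(P1) = 16/400 = 0.04. P(P2) = 16/400 = 0.04. P(P3) = 192/400 = 0.48. P(P4) = 140/400 = 0.35. P(P5) = 36/400 = 0.09.
P(L) = P(L|P1)·P(P1) + P(L|P2)·P(P2) + P(L|P3)·P(P3) + P(L|P4)·P(P4) + P(L|P5)·P(P5)
      = 0.227·0.04 + 0.128·0.04 + 0.016·0.48 + 0.113·0.35 + 0.049·0.09
      = 0.00908 + 0.00512 + 0.00768 + 0.03955 + 0.00441 = 0.06584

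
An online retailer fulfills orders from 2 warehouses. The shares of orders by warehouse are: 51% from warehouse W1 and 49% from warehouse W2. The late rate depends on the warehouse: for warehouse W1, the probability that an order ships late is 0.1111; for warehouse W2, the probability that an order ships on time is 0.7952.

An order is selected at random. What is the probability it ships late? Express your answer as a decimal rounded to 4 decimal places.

P(L|W2) = 1 − 0.7952 = 0.2048.
P(L) = P(L|W1)·P(W1) + P(L|W2)·P(W2)
      = 0.1111·0.51 + 0.2048·0.49
      = 0.056661 + 0.100352 = 0.157013

0.1570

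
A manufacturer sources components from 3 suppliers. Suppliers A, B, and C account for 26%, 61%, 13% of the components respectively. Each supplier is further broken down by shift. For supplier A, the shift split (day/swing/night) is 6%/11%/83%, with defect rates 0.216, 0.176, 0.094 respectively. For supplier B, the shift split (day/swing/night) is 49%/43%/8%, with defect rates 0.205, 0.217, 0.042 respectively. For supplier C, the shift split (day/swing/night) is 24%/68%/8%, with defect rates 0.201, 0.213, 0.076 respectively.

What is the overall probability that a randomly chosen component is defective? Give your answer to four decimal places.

P(D) ≈ 0.1748

P(D|A) = 0.06·0.216 + 0.11·0.176 + 0.83·0.094 = 0.01296 + 0.01936 + 0.07802 = 0.11034
P(D|B) = 0.49·0.205 + 0.43·0.217 + 0.08·0.042 = 0.10045 + 0.09331 + 0.00336 = 0.19712
P(D|C) = 0.24·0.201 + 0.68·0.213 + 0.08·0.076 = 0.04824 + 0.14484 + 0.00608 = 0.19916
Then overall,
P(D) = 0.26·0.11034 + 0.61·0.19712 + 0.13·0.19916
      = 0.0286884 + 0.1202432 + 0.0258908 = 0.1748224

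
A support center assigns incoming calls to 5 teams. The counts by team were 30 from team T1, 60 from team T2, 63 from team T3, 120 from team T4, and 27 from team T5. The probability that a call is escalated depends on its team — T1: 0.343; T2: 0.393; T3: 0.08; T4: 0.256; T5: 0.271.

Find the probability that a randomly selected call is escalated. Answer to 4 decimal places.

P(E) ≈ 0.2565

Total: 30 + 60 + 63 + 120 + 27 = 300.
P(T1) = 30/300 = 0.1. P(T2) = 60/300 = 0.2. P(T3) = 63/300 = 0.21. P(T4) = 120/300 = 0.4. P(T5) = 27/300 = 0.09.
P(E) = P(E|T1)·P(T1) + P(E|T2)·P(T2) + P(E|T3)·P(T3) + P(E|T4)·P(T4) + P(E|T5)·P(T5)
      = 0.343·0.1 + 0.393·0.2 + 0.08·0.21 + 0.256·0.4 + 0.271·0.09
      = 0.0343 + 0.0786 + 0.0168 + 0.1024 + 0.02439 = 0.25649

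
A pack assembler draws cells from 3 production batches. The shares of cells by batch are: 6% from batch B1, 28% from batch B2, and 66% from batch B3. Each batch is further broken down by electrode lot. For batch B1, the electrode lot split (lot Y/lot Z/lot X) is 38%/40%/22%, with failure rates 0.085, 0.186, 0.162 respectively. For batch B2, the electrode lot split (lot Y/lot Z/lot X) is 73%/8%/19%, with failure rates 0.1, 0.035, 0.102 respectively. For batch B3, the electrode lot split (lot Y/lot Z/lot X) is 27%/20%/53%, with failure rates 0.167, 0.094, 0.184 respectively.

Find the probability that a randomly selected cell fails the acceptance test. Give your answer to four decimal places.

0.1417

P(F|B1) = 0.38·0.085 + 0.4·0.186 + 0.22·0.162 = 0.0323 + 0.0744 + 0.03564 = 0.14234
P(F|B2) = 0.73·0.1 + 0.08·0.035 + 0.19·0.102 = 0.073 + 0.0028 + 0.01938 = 0.09518
P(F|B3) = 0.27·0.167 + 0.2·0.094 + 0.53·0.184 = 0.04509 + 0.0188 + 0.09752 = 0.16141
By total probability over the outer partition,
P(F) = 0.06·0.14234 + 0.28·0.09518 + 0.66·0.16141
      = 0.0085404 + 0.0266504 + 0.1065306 = 0.1417214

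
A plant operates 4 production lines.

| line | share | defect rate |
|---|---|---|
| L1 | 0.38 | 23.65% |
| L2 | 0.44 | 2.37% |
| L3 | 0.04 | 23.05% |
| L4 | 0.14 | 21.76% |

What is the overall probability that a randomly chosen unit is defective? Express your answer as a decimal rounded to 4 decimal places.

P(D) = P(D|L1)·P(L1) + P(D|L2)·P(L2) + P(D|L3)·P(L3) + P(D|L4)·P(L4)
      = 0.2365·0.38 + 0.0237·0.44 + 0.2305·0.04 + 0.2176·0.14
      = 0.08987 + 0.010428 + 0.00922 + 0.030464 = 0.139982

0.1400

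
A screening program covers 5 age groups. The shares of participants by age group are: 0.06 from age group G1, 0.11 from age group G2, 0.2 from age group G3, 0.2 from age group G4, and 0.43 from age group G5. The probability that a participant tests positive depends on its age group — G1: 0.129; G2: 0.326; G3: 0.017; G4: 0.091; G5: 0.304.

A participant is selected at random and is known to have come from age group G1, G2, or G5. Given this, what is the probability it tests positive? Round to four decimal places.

Let S = {G1, G2, G5}.
P(S) = 0.06 + 0.11 + 0.43 = 0.6.
P(T ∩ S) = 0.129·0.06 + 0.326·0.11 + 0.304·0.43 = 0.00774 + 0.03586 + 0.13072 = 0.17432.
P(T | S) = 0.17432 / 0.6 = 0.290533…

0.2905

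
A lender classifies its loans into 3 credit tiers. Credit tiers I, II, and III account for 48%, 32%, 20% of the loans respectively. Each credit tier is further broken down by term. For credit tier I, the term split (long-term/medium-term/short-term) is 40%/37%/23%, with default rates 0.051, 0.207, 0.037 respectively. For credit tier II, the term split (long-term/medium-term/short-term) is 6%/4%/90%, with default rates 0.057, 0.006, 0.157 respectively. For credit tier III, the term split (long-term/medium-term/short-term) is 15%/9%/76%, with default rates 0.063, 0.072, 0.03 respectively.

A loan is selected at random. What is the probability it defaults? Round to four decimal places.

P(D|I) = 0.4·0.051 + 0.37·0.207 + 0.23·0.037 = 0.0204 + 0.07659 + 0.00851 = 0.1055
P(D|II) = 0.06·0.057 + 0.04·0.006 + 0.9·0.157 = 0.00342 + 0.00024 + 0.1413 = 0.14496
P(D|III) = 0.15·0.063 + 0.09·0.072 + 0.76·0.03 = 0.00945 + 0.00648 + 0.0228 = 0.03873
By total probability over the outer partition,
P(D) = 0.48·0.1055 + 0.32·0.14496 + 0.2·0.03873
      = 0.05064 + 0.0463872 + 0.007746 = 0.1047732

P(D) ≈ 0.1048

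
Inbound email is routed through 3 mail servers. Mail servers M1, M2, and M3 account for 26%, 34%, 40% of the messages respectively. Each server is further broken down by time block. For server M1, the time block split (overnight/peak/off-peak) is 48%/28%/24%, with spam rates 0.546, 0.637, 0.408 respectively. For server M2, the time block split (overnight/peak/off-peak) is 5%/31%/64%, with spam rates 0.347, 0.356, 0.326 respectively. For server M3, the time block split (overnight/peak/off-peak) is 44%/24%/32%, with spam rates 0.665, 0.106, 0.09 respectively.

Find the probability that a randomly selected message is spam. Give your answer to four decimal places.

P(S) ≈ 0.3931

P(S|M1) = 0.48·0.546 + 0.28·0.637 + 0.24·0.408 = 0.26208 + 0.17836 + 0.09792 = 0.53836
P(S|M2) = 0.05·0.347 + 0.31·0.356 + 0.64·0.326 = 0.01735 + 0.11036 + 0.20864 = 0.33635
P(S|M3) = 0.44·0.665 + 0.24·0.106 + 0.32·0.09 = 0.2926 + 0.02544 + 0.0288 = 0.34684
Then overall,
P(S) = 0.26·0.53836 + 0.34·0.33635 + 0.4·0.34684
      = 0.1399736 + 0.114359 + 0.138736 = 0.3930686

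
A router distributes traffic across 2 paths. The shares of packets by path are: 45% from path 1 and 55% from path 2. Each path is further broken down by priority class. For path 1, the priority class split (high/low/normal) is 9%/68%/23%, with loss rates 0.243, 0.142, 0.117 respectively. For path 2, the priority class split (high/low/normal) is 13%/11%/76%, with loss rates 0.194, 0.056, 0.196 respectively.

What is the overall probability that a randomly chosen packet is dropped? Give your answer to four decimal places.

P(L) ≈ 0.1646

P(L|1) = 0.09·0.243 + 0.68·0.142 + 0.23·0.117 = 0.02187 + 0.09656 + 0.02691 = 0.14534
P(L|2) = 0.13·0.194 + 0.11·0.056 + 0.76·0.196 = 0.02522 + 0.00616 + 0.14896 = 0.18034
By total probability over the outer partition,
P(L) = 0.45·0.14534 + 0.55·0.18034
      = 0.065403 + 0.099187 = 0.16459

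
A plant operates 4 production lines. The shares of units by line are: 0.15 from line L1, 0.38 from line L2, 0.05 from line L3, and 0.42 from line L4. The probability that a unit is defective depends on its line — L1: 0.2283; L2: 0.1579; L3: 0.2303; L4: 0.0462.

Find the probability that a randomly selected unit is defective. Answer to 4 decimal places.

By the law of total probability,
P(D) = P(D|L1)·P(L1) + P(D|L2)·P(L2) + P(D|L3)·P(L3) + P(D|L4)·P(L4)
      = 0.2283·0.15 + 0.1579·0.38 + 0.2303·0.05 + 0.0462·0.42
      = 0.034245 + 0.060002 + 0.011515 + 0.019404 = 0.125166

P(D) ≈ 0.1252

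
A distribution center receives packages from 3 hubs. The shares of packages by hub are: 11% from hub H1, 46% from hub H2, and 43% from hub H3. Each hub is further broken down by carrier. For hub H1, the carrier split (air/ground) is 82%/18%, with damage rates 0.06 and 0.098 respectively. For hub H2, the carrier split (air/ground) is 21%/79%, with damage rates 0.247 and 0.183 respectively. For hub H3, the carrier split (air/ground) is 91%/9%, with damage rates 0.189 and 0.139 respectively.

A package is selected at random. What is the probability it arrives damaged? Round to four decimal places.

P(D|H1) = 0.82·0.06 + 0.18·0.098 = 0.0492 + 0.01764 = 0.06684
P(D|H2) = 0.21·0.247 + 0.79·0.183 = 0.05187 + 0.14457 = 0.19644
P(D|H3) = 0.91·0.189 + 0.09·0.139 = 0.17199 + 0.01251 = 0.1845
By total probability over the outer partition,
P(D) = 0.11·0.06684 + 0.46·0.19644 + 0.43·0.1845
      = 0.0073524 + 0.0903624 + 0.079335 = 0.1770498

0.1770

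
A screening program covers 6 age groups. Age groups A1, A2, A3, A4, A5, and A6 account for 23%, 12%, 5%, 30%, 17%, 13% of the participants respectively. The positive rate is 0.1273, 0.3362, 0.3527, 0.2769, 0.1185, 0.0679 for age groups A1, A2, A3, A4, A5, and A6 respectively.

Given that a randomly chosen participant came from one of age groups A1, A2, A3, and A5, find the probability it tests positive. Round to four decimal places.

P(T|S) ≈ 0.1884

Let S = {A1, A2, A3, A5}.
P(S) = 0.23 + 0.12 + 0.05 + 0.17 = 0.57.
P(T ∩ S) = 0.1273·0.23 + 0.3362·0.12 + 0.3527·0.05 + 0.1185·0.17 = 0.029279 + 0.040344 + 0.017635 + 0.020145 = 0.107403.
P(T | S) = 0.107403 / 0.57 = 0.188426…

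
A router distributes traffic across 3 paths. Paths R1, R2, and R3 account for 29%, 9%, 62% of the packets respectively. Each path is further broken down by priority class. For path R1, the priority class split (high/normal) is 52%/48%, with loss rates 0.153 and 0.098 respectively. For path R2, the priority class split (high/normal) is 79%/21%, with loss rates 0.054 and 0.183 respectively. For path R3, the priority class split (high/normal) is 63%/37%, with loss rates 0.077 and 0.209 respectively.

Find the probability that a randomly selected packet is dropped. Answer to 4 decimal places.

P(L|R1) = 0.52·0.153 + 0.48·0.098 = 0.07956 + 0.04704 = 0.1266
P(L|R2) = 0.79·0.054 + 0.21·0.183 = 0.04266 + 0.03843 = 0.08109
P(L|R3) = 0.63·0.077 + 0.37·0.209 = 0.04851 + 0.07733 = 0.12584
Then overall,
P(L) = 0.29·0.1266 + 0.09·0.08109 + 0.62·0.12584
      = 0.036714 + 0.0072981 + 0.0780208 = 0.1220329

0.1220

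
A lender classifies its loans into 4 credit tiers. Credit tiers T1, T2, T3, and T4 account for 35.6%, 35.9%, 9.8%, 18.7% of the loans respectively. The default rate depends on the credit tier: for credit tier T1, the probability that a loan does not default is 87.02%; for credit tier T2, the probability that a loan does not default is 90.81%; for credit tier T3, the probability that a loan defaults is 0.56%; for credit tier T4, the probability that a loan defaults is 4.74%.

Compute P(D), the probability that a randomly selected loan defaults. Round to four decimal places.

P(D) ≈ 0.0886

P(D|T1) = 1 − 0.8702 = 0.1298.
P(D|T2) = 1 − 0.9081 = 0.0919.
P(D) = P(D|T1)·P(T1) + P(D|T2)·P(T2) + P(D|T3)·P(T3) + P(D|T4)·P(T4)
      = 0.1298·0.356 + 0.0919·0.359 + 0.0056·0.098 + 0.0474·0.187
      = 0.0462088 + 0.0329921 + 0.0005488 + 0.0088638 = 0.0886135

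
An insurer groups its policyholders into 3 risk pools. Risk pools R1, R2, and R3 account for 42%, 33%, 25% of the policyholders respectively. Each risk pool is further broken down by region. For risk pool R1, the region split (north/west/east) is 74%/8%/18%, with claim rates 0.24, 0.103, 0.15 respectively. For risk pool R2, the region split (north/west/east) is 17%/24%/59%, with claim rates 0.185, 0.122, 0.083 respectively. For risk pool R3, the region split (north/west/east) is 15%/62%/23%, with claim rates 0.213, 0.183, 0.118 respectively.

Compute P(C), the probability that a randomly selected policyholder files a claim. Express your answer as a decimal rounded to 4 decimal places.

0.1687

P(C|R1) = 0.74·0.24 + 0.08·0.103 + 0.18·0.15 = 0.1776 + 0.00824 + 0.027 = 0.21284
P(C|R2) = 0.17·0.185 + 0.24·0.122 + 0.59·0.083 = 0.03145 + 0.02928 + 0.04897 = 0.1097
P(C|R3) = 0.15·0.213 + 0.62·0.183 + 0.23·0.118 = 0.03195 + 0.11346 + 0.02714 = 0.17255
Then overall,
P(C) = 0.42·0.21284 + 0.33·0.1097 + 0.25·0.17255
      = 0.0893928 + 0.036201 + 0.0431375 = 0.1687313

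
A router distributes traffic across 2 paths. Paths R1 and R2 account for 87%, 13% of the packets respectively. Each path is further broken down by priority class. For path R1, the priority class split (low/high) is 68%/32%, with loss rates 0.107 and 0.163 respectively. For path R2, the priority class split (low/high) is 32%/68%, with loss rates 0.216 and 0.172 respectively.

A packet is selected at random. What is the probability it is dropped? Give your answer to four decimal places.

P(L|R1) = 0.68·0.107 + 0.32·0.163 = 0.07276 + 0.05216 = 0.12492
P(L|R2) = 0.32·0.216 + 0.68·0.172 = 0.06912 + 0.11696 = 0.18608
By total probability over the outer partition,
P(L) = 0.87·0.12492 + 0.13·0.18608
      = 0.1086804 + 0.0241904 = 0.1328708

0.1329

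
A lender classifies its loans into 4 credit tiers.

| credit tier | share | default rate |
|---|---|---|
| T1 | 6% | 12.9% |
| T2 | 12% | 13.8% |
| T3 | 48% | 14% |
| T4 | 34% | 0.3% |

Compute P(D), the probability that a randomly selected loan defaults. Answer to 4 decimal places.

0.0925

P(D) = P(D|T1)·P(T1) + P(D|T2)·P(T2) + P(D|T3)·P(T3) + P(D|T4)·P(T4)
      = 0.129·0.06 + 0.138·0.12 + 0.14·0.48 + 0.003·0.34
      = 0.00774 + 0.01656 + 0.0672 + 0.00102 = 0.09252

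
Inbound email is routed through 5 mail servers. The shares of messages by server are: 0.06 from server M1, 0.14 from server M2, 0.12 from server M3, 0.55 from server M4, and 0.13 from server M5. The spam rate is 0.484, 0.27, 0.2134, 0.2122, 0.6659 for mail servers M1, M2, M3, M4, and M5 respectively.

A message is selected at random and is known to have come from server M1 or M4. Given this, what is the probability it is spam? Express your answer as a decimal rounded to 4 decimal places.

P(S|J) ≈ 0.2389

Let J = {M1, M4}.
P(J) = 0.06 + 0.55 = 0.61.
P(S ∩ J) = 0.484·0.06 + 0.2122·0.55 = 0.02904 + 0.11671 = 0.14575.
P(S | J) = 0.14575 / 0.61 = 0.238934…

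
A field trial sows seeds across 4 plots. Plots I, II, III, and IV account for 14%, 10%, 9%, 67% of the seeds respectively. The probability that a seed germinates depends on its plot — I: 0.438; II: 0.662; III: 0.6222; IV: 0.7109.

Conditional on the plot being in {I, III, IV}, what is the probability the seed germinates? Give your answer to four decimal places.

0.6596

Let S = {I, III, IV}.
P(S) = 0.14 + 0.09 + 0.67 = 0.9.
P(G ∩ S) = 0.438·0.14 + 0.6222·0.09 + 0.7109·0.67 = 0.06132 + 0.055998 + 0.476303 = 0.593621.
P(G | S) = 0.593621 / 0.9 = 0.659579…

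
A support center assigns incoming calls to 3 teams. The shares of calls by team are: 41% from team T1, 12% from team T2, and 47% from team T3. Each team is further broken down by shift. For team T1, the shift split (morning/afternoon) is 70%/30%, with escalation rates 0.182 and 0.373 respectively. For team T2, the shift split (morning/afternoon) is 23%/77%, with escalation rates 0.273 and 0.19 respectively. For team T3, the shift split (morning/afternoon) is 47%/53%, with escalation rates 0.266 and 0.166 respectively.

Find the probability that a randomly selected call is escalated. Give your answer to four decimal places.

P(E) ≈ 0.2233

P(E|T1) = 0.7·0.182 + 0.3·0.373 = 0.1274 + 0.1119 = 0.2393
P(E|T2) = 0.23·0.273 + 0.77·0.19 = 0.06279 + 0.1463 = 0.20909
P(E|T3) = 0.47·0.266 + 0.53·0.166 = 0.12502 + 0.08798 = 0.213
By total probability over the outer partition,
P(E) = 0.41·0.2393 + 0.12·0.20909 + 0.47·0.213
      = 0.098113 + 0.0250908 + 0.10011 = 0.2233138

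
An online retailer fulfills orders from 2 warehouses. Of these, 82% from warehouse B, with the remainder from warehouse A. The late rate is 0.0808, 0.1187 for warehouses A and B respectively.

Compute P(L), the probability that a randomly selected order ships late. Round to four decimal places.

P(A) = 1 − (0.82) = 0.18.
P(L) = P(L|A)·P(A) + P(L|B)·P(B)
      = 0.0808·0.18 + 0.1187·0.82
      = 0.014544 + 0.097334 = 0.111878

P(L) ≈ 0.1119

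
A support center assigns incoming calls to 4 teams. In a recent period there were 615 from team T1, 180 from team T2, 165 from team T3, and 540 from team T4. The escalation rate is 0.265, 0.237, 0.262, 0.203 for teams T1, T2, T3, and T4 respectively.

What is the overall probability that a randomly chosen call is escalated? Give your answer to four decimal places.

Total: 615 + 180 + 165 + 540 = 1500.
P(T1) = 615/1500 = 0.41. P(T2) = 180/1500 = 0.12. P(T3) = 165/1500 = 0.11. P(T4) = 540/1500 = 0.36.
P(E) = P(E|T1)·P(T1) + P(E|T2)·P(T2) + P(E|T3)·P(T3) + P(E|T4)·P(T4)
      = 0.265·0.41 + 0.237·0.12 + 0.262·0.11 + 0.203·0.36
      = 0.10865 + 0.02844 + 0.02882 + 0.07308 = 0.23899

P(E) ≈ 0.2390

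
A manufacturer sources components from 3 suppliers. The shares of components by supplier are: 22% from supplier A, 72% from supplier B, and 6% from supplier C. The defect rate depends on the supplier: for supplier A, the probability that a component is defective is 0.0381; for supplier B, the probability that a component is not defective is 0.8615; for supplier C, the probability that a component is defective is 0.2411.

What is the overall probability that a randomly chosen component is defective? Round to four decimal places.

P(D) ≈ 0.1226

P(D|B) = 1 − 0.8615 = 0.1385.
By the law of total probability,
P(D) = P(D|A)·P(A) + P(D|B)·P(B) + P(D|C)·P(C)
      = 0.0381·0.22 + 0.1385·0.72 + 0.2411·0.06
      = 0.008382 + 0.09972 + 0.014466 = 0.122568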